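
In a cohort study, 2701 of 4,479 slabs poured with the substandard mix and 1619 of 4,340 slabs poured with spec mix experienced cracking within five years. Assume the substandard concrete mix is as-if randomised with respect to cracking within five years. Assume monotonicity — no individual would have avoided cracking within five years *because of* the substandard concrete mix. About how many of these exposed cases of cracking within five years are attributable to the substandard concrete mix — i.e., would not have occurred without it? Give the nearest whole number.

p₁ = P(outcome | exposed) = 2701/4479 = 0.60304
p₀ = P(outcome | unexposed) = 1619/4340 = 0.37304
PN = (p₁ − p₀)/p₁ = (0.60304 − 0.37304) / 0.60304 ≈ 0.38139.
Attributable cases ≈ PN × (exposed cases) = 0.38139 × 2701 ≈ 1030.15.

about 1030 cases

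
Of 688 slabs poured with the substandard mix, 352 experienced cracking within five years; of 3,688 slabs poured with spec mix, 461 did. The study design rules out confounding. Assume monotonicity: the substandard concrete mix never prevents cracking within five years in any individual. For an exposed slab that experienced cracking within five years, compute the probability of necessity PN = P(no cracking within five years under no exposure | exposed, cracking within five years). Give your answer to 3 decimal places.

PN ≈ 0.756

p₁ = P(outcome | exposed) = 352/688 = 0.51163
p₀ = P(outcome | unexposed) = 461/3688 = 0.125
Under exogeneity and monotonicity, PN = (p₁ − p₀) / p₁.
PN = (0.51163 − 0.125) / 0.51163 = 0.38663 / 0.51163 ≈ 0.7557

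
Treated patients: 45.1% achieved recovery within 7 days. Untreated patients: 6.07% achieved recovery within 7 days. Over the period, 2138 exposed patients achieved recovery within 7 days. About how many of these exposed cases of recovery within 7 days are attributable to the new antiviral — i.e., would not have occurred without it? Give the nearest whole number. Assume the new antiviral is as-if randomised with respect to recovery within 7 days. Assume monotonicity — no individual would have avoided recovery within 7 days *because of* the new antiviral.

p₁ = 0.451, p₀ = 0.0607.
PN = (p₁ − p₀)/p₁ = (0.451 − 0.0607) / 0.451 ≈ 0.86541.
Attributable cases ≈ PN × (exposed cases) = 0.86541 × 2138 ≈ 1850.25.

about 1850 cases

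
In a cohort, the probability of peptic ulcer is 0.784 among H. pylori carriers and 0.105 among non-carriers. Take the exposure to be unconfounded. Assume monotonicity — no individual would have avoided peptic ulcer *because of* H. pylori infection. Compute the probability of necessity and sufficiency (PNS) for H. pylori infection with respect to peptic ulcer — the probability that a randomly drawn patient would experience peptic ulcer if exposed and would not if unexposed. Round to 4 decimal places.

Let p₁ = 0.784, p₀ = 0.105.
Under exogeneity and monotonicity, PNS = p₁ − p₀.
PNS = 0.784 − 0.105 = 0.679

PNS ≈ 0.6790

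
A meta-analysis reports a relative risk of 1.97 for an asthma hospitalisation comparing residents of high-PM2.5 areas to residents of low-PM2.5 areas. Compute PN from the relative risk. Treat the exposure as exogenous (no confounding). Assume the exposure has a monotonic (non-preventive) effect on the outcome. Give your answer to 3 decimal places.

Under exogeneity and monotonicity, PN = (RR − 1) / RR = 1 − 1/RR.
PN = (1.97 − 1) / 1.97 = 0.97 / 1.97 ≈ 0.4924

PN ≈ 0.492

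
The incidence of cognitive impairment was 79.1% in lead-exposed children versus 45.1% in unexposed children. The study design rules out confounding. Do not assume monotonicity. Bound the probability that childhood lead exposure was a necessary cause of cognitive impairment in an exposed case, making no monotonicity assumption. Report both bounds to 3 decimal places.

p₁ = 0.791, p₀ = 0.451.
Under exogeneity alone the bounds on PN are max{0,(p₁−p₀)/p₁} ≤ PN ≤ min{1,(1−p₀)/p₁}.
  lower = (p₁ − p₀)/p₁ = 0.34 / 0.791 ≈ 0.4298
  upper = min{1, (1 − p₀)/p₁} = 0.549 / 0.791 ≈ 0.6941

0.430 ≤ PN ≤ 0.694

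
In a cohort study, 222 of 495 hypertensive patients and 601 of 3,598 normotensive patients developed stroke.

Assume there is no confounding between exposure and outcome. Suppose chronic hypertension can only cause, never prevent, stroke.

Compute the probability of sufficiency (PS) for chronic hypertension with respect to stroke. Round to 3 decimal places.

p₁ = P(outcome | exposed) = 222/495 = 0.44848
p₀ = P(outcome | unexposed) = 601/3598 = 0.16704
Under exogeneity and monotonicity, PS = (p₁ − p₀) / (1 − p₀).
PS = (0.44848 − 0.16704) / (1 − 0.16704) = 0.28145 / 0.83296 ≈ 0.3379

PS ≈ 0.338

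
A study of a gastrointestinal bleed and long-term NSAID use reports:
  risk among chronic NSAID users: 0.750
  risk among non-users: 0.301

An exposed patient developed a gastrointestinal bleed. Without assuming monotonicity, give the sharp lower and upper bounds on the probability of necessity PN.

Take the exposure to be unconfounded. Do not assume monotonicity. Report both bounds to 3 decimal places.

0.599 ≤ PN ≤ 0.932

Let p₁ = 0.75, p₀ = 0.301.
Under exogeneity alone the bounds on PN are max{0,(p₁−p₀)/p₁} ≤ PN ≤ min{1,(1−p₀)/p₁}.
  lower = (p₁ − p₀)/p₁ = 0.449 / 0.75 ≈ 0.5987
  upper = min{1, (1 − p₀)/p₁} = 0.699 / 0.75 ≈ 0.9320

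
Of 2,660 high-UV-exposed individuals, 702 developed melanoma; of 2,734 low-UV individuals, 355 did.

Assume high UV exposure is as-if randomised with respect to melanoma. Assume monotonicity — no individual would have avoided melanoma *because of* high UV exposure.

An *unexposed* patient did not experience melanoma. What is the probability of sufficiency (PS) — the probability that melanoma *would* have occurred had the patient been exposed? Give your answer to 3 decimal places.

p₁ = P(outcome | exposed) = 702/2660 = 0.26391
p₀ = P(outcome | unexposed) = 355/2734 = 0.12985
Under exogeneity and monotonicity, PS = (p₁ − p₀) / (1 − p₀).
PS = (0.26391 − 0.12985) / (1 − 0.12985) = 0.13406 / 0.87015 ≈ 0.1541

PS ≈ 0.154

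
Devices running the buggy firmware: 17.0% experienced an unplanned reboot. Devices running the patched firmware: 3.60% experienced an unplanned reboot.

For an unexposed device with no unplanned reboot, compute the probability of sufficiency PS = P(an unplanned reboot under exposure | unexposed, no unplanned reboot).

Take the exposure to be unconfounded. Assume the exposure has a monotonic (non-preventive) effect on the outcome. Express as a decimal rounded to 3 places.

p₁ = 0.17, p₀ = 0.036.
Under exogeneity and monotonicity, PS = (p₁ − p₀) / (1 − p₀).
PS = (0.17 − 0.036) / (1 − 0.036) = 0.134 / 0.964 ≈ 0.1390

PS ≈ 0.139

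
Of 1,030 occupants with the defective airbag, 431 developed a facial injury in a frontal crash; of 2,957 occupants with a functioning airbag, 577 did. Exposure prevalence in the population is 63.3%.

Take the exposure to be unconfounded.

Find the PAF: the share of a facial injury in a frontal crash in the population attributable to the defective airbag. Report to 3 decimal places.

PAF ≈ 0.420

p₁ = P(outcome | exposed) = 431/1030 = 0.41845
p₀ = P(outcome | unexposed) = 577/2957 = 0.19513
Overall risk P(Y=1) = π·p₁ + (1−π)·p₀ = 0.633×0.41845 + 0.367×0.19513 = 0.33649.
Under exogeneity, PAF = [P(Y=1) − p₀] / P(Y=1).
PAF = (0.33649 − 0.19513) / 0.33649 ≈ 0.4201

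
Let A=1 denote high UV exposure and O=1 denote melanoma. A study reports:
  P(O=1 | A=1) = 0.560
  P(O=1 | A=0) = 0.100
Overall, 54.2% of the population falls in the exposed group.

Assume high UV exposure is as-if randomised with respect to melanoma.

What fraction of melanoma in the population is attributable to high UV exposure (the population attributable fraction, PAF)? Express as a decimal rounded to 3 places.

PAF ≈ 0.714

Let p₁ = 0.56, p₀ = 0.1.
Overall risk P(Y=1) = π·p₁ + (1−π)·p₀ = 0.542×0.56 + 0.458×0.1 = 0.34932.
Under exogeneity, PAF = [P(Y=1) − p₀] / P(Y=1).
PAF = (0.34932 − 0.1) / 0.34932 ≈ 0.7137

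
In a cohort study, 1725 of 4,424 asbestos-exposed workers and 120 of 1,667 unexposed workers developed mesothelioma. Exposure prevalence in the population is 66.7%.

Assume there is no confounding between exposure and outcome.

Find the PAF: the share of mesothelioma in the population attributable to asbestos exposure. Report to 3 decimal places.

p₁ = P(outcome | exposed) = 1725/4424 = 0.38992
p₀ = P(outcome | unexposed) = 120/1667 = 0.071986
Overall risk P(Y=1) = π·p₁ + (1−π)·p₀ = 0.667×0.38992 + 0.333×0.071986 = 0.28405.
Under exogeneity, PAF = [P(Y=1) − p₀] / P(Y=1).
PAF = (0.28405 − 0.071986) / 0.28405 ≈ 0.7466

PAF ≈ 0.747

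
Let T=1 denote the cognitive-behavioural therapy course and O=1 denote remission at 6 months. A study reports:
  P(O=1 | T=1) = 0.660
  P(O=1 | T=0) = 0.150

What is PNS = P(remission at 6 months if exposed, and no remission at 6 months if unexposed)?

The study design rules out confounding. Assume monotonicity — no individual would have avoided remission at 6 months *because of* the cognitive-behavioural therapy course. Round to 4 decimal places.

Let p₁ = 0.66, p₀ = 0.15.
Under exogeneity and monotonicity, PNS = p₁ − p₀.
PNS = 0.66 − 0.15 = 0.51

PNS ≈ 0.5100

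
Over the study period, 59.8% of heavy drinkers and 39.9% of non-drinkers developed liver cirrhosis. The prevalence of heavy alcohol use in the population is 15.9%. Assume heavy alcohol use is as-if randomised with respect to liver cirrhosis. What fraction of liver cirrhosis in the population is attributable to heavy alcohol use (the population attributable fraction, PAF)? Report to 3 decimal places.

PAF ≈ 0.073

p₁ = 0.598, p₀ = 0.399.
Overall risk P(Y=1) = π·p₁ + (1−π)·p₀ = 0.159×0.598 + 0.841×0.399 = 0.43064.
Under exogeneity, PAF = [P(Y=1) − p₀] / P(Y=1).
PAF = (0.43064 − 0.399) / 0.43064 ≈ 0.0735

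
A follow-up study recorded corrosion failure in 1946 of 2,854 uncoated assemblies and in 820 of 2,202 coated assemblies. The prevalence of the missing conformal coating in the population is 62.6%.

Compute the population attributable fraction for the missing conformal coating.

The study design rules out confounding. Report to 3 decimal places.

PAF ≈ 0.342

p₁ = P(outcome | exposed) = 1946/2854 = 0.68185
p₀ = P(outcome | unexposed) = 820/2202 = 0.37239
Overall risk P(Y=1) = π·p₁ + (1−π)·p₀ = 0.626×0.68185 + 0.374×0.37239 = 0.56611.
Under exogeneity, PAF = [P(Y=1) − p₀] / P(Y=1).
PAF = (0.56611 − 0.37239) / 0.56611 ≈ 0.3422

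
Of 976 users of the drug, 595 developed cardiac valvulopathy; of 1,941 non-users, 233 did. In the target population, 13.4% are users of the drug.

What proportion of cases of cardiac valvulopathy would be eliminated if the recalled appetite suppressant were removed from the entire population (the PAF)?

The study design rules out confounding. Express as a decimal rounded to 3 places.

p₁ = P(outcome | exposed) = 595/976 = 0.60963
p₀ = P(outcome | unexposed) = 233/1941 = 0.12004
Overall risk P(Y=1) = π·p₁ + (1−π)·p₀ = 0.134×0.60963 + 0.866×0.12004 = 0.18565.
Under exogeneity, PAF = [P(Y=1) − p₀] / P(Y=1).
PAF = (0.18565 − 0.12004) / 0.18565 ≈ 0.3534

PAF ≈ 0.353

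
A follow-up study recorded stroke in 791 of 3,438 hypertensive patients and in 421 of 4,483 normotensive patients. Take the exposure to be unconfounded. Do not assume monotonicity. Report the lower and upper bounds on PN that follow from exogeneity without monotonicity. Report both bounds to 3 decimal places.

p₁ = P(outcome | exposed) = 791/3438 = 0.23008
p₀ = P(outcome | unexposed) = 421/4483 = 0.09391
Under exogeneity alone the bounds on PN are max{0,(p₁−p₀)/p₁} ≤ PN ≤ min{1,(1−p₀)/p₁}.
  lower = (p₁ − p₀)/p₁ = 0.13617 / 0.23008 ≈ 0.5918
  upper = min{1, (1 − p₀)/p₁} = 0.90609 / 0.23008 ≈ 3.9382 → capped at 1

0.592 ≤ PN ≤ 1.000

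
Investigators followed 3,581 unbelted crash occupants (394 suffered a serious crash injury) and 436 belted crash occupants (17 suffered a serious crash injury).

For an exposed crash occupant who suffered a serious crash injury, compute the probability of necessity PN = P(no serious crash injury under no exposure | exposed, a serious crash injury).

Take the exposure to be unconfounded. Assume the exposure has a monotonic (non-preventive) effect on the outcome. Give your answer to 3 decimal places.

PN ≈ 0.646

p₁ = P(outcome | exposed) = 394/3581 = 0.11003
p₀ = P(outcome | unexposed) = 17/436 = 0.038991
Under exogeneity and monotonicity, PN = (p₁ − p₀) / p₁.
PN = (0.11003 − 0.038991) / 0.11003 = 0.071034 / 0.11003 ≈ 0.6456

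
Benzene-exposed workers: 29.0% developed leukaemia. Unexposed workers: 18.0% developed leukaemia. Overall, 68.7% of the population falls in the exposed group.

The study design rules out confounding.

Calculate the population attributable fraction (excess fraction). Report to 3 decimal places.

PAF ≈ 0.296

p₁ = 0.29, p₀ = 0.18.
Overall risk P(Y=1) = π·p₁ + (1−π)·p₀ = 0.687×0.29 + 0.313×0.18 = 0.25557.
Under exogeneity, PAF = [P(Y=1) − p₀] / P(Y=1).
PAF = (0.25557 − 0.18) / 0.25557 ≈ 0.2957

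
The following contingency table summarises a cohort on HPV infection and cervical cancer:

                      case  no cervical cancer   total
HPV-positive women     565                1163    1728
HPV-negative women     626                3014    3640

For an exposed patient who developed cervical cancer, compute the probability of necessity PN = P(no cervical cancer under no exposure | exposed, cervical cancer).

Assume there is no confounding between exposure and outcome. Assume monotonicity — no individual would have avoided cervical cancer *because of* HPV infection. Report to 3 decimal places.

p₁ = P(outcome | exposed) = 565/1728 = 0.32697
p₀ = P(outcome | unexposed) = 626/3640 = 0.17198
Under exogeneity and monotonicity, PN = (p₁ − p₀) / p₁.
PN = (0.32697 − 0.17198) / 0.32697 = 0.15499 / 0.32697 ≈ 0.4740

PN ≈ 0.474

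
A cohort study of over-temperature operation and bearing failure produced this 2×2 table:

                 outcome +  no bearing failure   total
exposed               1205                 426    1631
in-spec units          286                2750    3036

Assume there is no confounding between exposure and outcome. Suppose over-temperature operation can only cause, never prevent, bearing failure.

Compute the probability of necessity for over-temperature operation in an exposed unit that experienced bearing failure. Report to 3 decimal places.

PN ≈ 0.872

p₁ = P(outcome | exposed) = 1205/1631 = 0.73881
p₀ = P(outcome | unexposed) = 286/3036 = 0.094203
Under exogeneity and monotonicity, PN = (p₁ − p₀)/p₁.
PN = (0.73881 − 0.094203) / 0.73881 ≈ 0.8725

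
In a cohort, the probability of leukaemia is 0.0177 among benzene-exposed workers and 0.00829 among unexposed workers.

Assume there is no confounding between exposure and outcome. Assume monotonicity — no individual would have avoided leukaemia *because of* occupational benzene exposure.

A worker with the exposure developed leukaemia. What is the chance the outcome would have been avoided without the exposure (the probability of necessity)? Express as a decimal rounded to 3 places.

Let p₁ = 0.0177, p₀ = 0.00829.
Under exogeneity and monotonicity, PN = (p₁ − p₀) / p₁.
PN = (0.0177 − 0.00829) / 0.0177 = 0.00941 / 0.0177 ≈ 0.5316

PN ≈ 0.532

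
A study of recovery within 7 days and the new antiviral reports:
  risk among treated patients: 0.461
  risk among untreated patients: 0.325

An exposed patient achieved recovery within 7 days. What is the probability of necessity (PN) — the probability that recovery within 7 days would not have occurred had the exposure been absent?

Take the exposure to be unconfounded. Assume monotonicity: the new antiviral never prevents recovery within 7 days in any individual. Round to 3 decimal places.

Let p₁ = 0.461, p₀ = 0.325.
Under exogeneity and monotonicity, PN = (p₁ − p₀) / p₁.
PN = (0.461 − 0.325) / 0.461 = 0.136 / 0.461 ≈ 0.2950

PN ≈ 0.295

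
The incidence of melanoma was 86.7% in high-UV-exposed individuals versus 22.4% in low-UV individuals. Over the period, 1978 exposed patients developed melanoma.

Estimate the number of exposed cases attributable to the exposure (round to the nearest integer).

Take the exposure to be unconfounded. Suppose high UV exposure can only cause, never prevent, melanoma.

p₁ = 0.867, p₀ = 0.224.
PN = (p₁ − p₀)/p₁ = (0.867 − 0.224) / 0.867 ≈ 0.74164.
Attributable cases ≈ PN × (exposed cases) = 0.74164 × 1978 ≈ 1466.96.

about 1467 cases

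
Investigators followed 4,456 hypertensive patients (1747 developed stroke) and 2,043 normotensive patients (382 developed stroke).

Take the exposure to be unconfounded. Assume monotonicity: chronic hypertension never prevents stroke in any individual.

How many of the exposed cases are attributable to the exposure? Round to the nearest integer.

about 914 cases

p₁ = P(outcome | exposed) = 1747/4456 = 0.39206
p₀ = P(outcome | unexposed) = 382/2043 = 0.18698
PN = (p₁ − p₀)/p₁ = (0.39206 − 0.18698) / 0.39206 ≈ 0.52308.
Attributable cases ≈ PN × (exposed cases) = 0.52308 × 1747 ≈ 913.82.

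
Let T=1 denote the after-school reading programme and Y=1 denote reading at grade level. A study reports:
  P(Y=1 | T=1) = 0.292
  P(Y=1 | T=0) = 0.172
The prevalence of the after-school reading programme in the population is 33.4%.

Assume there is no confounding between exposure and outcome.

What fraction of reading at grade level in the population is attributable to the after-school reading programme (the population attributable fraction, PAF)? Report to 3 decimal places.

PAF ≈ 0.189

Let p₁ = 0.292, p₀ = 0.172.
Overall risk P(Y=1) = π·p₁ + (1−π)·p₀ = 0.334×0.292 + 0.666×0.172 = 0.21208.
Under exogeneity, PAF = [P(Y=1) − p₀] / P(Y=1).
PAF = (0.21208 − 0.172) / 0.21208 ≈ 0.1890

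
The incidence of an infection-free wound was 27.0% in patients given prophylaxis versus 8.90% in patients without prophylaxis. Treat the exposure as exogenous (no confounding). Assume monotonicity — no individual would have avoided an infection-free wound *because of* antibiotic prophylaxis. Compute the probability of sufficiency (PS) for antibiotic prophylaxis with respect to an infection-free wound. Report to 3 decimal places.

PS ≈ 0.199

p₁ = 0.27, p₀ = 0.089.
Under exogeneity and monotonicity, PS = (p₁ − p₀) / (1 − p₀).
PS = (0.27 − 0.089) / (1 − 0.089) = 0.181 / 0.911 ≈ 0.1987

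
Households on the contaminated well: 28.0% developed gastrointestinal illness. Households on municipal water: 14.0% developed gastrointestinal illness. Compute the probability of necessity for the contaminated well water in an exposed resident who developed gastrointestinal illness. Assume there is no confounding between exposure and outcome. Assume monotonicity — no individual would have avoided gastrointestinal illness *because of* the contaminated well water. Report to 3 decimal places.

PN ≈ 0.500

p₁ = 0.28, p₀ = 0.14.
Under exogeneity and monotonicity, PN = (p₁ − p₀) / p₁.
PN = (0.28 − 0.14) / 0.28 = 0.14 / 0.28 ≈ 0.5000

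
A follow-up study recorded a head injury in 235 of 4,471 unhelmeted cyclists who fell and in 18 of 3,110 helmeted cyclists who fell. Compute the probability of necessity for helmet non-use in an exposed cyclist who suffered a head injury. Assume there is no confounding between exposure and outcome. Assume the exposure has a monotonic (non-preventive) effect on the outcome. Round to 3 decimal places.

p₁ = P(outcome | exposed) = 235/4471 = 0.052561
p₀ = P(outcome | unexposed) = 18/3110 = 0.0057878
Under exogeneity and monotonicity, PN = (p₁ − p₀) / p₁.
PN = (0.052561 − 0.0057878) / 0.052561 = 0.046773 / 0.052561 ≈ 0.8899

PN ≈ 0.890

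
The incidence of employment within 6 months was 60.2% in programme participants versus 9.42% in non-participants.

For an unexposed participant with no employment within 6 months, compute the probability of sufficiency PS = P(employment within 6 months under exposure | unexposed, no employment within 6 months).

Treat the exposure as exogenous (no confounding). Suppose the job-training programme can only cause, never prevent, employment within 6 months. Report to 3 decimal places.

PS ≈ 0.561

p₁ = 0.602, p₀ = 0.0942.
Under exogeneity and monotonicity, PS = (p₁ − p₀) / (1 − p₀).
PS = (0.602 − 0.0942) / (1 − 0.0942) = 0.5078 / 0.9058 ≈ 0.5606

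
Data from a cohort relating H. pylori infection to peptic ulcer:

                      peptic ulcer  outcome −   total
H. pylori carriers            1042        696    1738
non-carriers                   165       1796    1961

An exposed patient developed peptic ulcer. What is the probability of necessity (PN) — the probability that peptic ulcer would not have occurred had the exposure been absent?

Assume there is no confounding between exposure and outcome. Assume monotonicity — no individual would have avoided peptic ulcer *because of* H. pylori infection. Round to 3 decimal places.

PN ≈ 0.860

p₁ = P(outcome | exposed) = 1042/1738 = 0.59954
p₀ = P(outcome | unexposed) = 165/1961 = 0.084141
Under exogeneity and monotonicity, PN = (p₁ − p₀)/p₁.
PN = (0.59954 − 0.084141) / 0.59954 ≈ 0.8597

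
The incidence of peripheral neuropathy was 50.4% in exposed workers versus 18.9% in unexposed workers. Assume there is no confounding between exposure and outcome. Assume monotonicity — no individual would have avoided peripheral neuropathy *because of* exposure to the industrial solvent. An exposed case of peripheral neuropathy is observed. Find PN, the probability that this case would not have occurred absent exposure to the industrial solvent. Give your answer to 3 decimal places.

PN ≈ 0.625

p₁ = 0.504, p₀ = 0.189.
Under exogeneity and monotonicity, PN = (p₁ − p₀) / p₁.
PN = (0.504 − 0.189) / 0.504 = 0.315 / 0.504 ≈ 0.6250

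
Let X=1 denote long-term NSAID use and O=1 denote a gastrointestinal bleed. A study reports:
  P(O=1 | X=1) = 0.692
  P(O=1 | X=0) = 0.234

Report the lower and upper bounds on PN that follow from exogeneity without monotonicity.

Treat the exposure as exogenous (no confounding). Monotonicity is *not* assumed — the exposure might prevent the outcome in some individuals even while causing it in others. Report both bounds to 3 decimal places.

0.662 ≤ PN ≤ 1.000

Let p₁ = 0.692, p₀ = 0.234.
Under exogeneity alone the bounds on PN are max{0,(p₁−p₀)/p₁} ≤ PN ≤ min{1,(1−p₀)/p₁}.
  lower = (p₁ − p₀)/p₁ = 0.458 / 0.692 ≈ 0.6618
  upper = min{1, (1 − p₀)/p₁} = 0.766 / 0.692 ≈ 1.1069 → capped at 1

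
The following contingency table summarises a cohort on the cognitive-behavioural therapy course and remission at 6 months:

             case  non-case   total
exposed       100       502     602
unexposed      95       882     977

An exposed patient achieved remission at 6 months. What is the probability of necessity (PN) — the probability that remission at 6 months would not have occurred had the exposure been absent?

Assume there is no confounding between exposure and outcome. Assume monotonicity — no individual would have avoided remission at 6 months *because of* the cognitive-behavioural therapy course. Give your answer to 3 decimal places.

PN ≈ 0.415

p₁ = P(outcome | exposed) = 100/602 = 0.16611
p₀ = P(outcome | unexposed) = 95/977 = 0.097236
Under exogeneity and monotonicity, PN = (p₁ − p₀)/p₁.
PN = (0.16611 − 0.097236) / 0.16611 ≈ 0.4146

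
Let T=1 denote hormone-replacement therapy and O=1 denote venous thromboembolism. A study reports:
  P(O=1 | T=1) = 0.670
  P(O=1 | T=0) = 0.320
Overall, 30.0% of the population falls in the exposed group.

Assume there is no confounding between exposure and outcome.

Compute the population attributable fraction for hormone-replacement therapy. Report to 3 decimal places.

Let p₁ = 0.67, p₀ = 0.32.
Overall risk P(Y=1) = π·p₁ + (1−π)·p₀ = 0.3×0.67 + 0.7×0.32 = 0.425.
Under exogeneity, PAF = [P(Y=1) − p₀] / P(Y=1).
PAF = (0.425 − 0.32) / 0.425 ≈ 0.2471

PAF ≈ 0.247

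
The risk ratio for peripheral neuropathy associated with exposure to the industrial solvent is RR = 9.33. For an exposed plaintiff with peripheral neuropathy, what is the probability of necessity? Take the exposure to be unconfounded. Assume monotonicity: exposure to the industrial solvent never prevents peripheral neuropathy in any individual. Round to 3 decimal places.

Under exogeneity and monotonicity, PN = (RR − 1) / RR = 1 − 1/RR.
PN = (9.33 − 1) / 9.33 = 8.33 / 9.33 ≈ 0.8928

PN ≈ 0.893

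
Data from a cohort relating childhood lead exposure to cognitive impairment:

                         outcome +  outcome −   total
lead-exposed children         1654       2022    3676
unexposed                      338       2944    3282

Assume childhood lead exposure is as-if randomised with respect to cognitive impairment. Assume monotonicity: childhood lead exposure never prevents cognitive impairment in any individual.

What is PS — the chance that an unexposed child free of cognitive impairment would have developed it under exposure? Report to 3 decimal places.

p₁ = P(outcome | exposed) = 1654/3676 = 0.44995
p₀ = P(outcome | unexposed) = 338/3282 = 0.10299
Under exogeneity and monotonicity, PS = (p₁ − p₀) / (1 − p₀).
PS = (0.44995 − 0.10299) / (1 − 0.10299) = 0.34696 / 0.89701 ≈ 0.3868

PS ≈ 0.387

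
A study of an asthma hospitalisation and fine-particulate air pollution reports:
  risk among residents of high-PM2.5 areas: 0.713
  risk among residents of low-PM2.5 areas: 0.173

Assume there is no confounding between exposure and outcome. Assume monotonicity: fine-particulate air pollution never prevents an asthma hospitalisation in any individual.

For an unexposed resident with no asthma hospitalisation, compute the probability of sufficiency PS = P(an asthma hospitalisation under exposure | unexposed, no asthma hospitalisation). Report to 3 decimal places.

PS ≈ 0.653

Let p₁ = 0.713, p₀ = 0.173.
Under exogeneity and monotonicity, PS = (p₁ − p₀) / (1 − p₀).
PS = (0.713 − 0.173) / (1 − 0.173) = 0.54 / 0.827 ≈ 0.6530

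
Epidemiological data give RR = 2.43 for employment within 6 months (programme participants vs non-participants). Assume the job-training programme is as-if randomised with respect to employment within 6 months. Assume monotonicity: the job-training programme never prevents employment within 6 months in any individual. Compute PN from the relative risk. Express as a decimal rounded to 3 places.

PN ≈ 0.588

Under exogeneity and monotonicity, PN = (RR − 1) / RR = 1 − 1/RR.
PN = (2.43 − 1) / 2.43 = 1.43 / 2.43 ≈ 0.5885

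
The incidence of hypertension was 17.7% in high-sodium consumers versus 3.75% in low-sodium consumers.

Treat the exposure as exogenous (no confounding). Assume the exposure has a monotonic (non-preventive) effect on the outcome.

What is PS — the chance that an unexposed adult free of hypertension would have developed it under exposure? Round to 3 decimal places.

p₁ = 0.177, p₀ = 0.0375.
Under exogeneity and monotonicity, PS = (p₁ − p₀) / (1 − p₀).
PS = (0.177 − 0.0375) / (1 − 0.0375) = 0.1395 / 0.9625 ≈ 0.1449

PS ≈ 0.145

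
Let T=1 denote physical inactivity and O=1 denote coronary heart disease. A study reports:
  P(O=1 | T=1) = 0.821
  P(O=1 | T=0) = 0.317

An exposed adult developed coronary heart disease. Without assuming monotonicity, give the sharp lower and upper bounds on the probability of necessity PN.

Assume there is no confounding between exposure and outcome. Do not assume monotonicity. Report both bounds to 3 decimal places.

0.614 ≤ PN ≤ 0.832

Let p₁ = 0.821, p₀ = 0.317.
Under exogeneity alone the bounds on PN are max{0,(p₁−p₀)/p₁} ≤ PN ≤ min{1,(1−p₀)/p₁}.
  lower = (p₁ − p₀)/p₁ = 0.504 / 0.821 ≈ 0.6139
  upper = min{1, (1 − p₀)/p₁} = 0.683 / 0.821 ≈ 0.8319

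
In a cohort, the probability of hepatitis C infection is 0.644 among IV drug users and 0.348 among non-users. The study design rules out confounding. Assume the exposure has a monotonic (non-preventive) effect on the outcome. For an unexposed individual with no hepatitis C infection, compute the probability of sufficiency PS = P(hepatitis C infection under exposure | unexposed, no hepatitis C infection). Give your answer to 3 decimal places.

PS ≈ 0.454

Let p₁ = 0.644, p₀ = 0.348.
Under exogeneity and monotonicity, PS = (p₁ − p₀) / (1 − p₀).
PS = (0.644 − 0.348) / (1 − 0.348) = 0.296 / 0.652 ≈ 0.4540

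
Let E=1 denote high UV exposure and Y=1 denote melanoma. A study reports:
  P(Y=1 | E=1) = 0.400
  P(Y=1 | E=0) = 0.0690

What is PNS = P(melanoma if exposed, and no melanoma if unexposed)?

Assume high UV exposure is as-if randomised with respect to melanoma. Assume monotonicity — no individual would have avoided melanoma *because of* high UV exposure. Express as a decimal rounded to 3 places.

Let p₁ = 0.4, p₀ = 0.069.
Under exogeneity and monotonicity, PNS = p₁ − p₀.
PNS = 0.4 − 0.069 = 0.331

PNS ≈ 0.331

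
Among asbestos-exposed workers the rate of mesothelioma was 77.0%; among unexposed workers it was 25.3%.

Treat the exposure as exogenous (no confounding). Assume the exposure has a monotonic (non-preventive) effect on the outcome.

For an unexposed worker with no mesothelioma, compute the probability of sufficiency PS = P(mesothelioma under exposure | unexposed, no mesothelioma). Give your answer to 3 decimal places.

p₁ = 0.77, p₀ = 0.253.
Under exogeneity and monotonicity, PS = (p₁ − p₀) / (1 − p₀).
PS = (0.77 − 0.253) / (1 − 0.253) = 0.517 / 0.747 ≈ 0.6921

PS ≈ 0.692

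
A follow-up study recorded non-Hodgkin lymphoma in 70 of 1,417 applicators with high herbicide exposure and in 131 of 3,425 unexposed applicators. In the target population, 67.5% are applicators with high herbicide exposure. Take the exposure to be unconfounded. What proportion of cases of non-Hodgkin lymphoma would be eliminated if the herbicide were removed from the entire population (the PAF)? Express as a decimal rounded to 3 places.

p₁ = P(outcome | exposed) = 70/1417 = 0.0494
p₀ = P(outcome | unexposed) = 131/3425 = 0.038248
Overall risk P(Y=1) = π·p₁ + (1−π)·p₀ = 0.675×0.0494 + 0.325×0.038248 = 0.045776.
Under exogeneity, PAF = [P(Y=1) − p₀] / P(Y=1).
PAF = (0.045776 − 0.038248) / 0.045776 ≈ 0.1644

PAF ≈ 0.164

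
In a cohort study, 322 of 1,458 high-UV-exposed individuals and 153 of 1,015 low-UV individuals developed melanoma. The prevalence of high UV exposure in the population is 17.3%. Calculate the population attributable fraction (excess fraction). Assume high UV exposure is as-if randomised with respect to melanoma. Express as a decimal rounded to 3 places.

p₁ = P(outcome | exposed) = 322/1458 = 0.22085
p₀ = P(outcome | unexposed) = 153/1015 = 0.15074
Overall risk P(Y=1) = π·p₁ + (1−π)·p₀ = 0.173×0.22085 + 0.827×0.15074 = 0.16287.
Under exogeneity, PAF = [P(Y=1) − p₀] / P(Y=1).
PAF = (0.16287 − 0.15074) / 0.16287 ≈ 0.0745

PAF ≈ 0.074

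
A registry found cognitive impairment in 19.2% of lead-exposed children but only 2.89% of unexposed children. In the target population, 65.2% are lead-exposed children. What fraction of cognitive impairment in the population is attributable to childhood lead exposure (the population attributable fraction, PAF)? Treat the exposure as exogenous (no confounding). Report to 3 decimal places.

PAF ≈ 0.786

p₁ = 0.192, p₀ = 0.0289.
Overall risk P(Y=1) = π·p₁ + (1−π)·p₀ = 0.652×0.192 + 0.348×0.0289 = 0.13524.
Under exogeneity, PAF = [P(Y=1) − p₀] / P(Y=1).
PAF = (0.13524 − 0.0289) / 0.13524 ≈ 0.7863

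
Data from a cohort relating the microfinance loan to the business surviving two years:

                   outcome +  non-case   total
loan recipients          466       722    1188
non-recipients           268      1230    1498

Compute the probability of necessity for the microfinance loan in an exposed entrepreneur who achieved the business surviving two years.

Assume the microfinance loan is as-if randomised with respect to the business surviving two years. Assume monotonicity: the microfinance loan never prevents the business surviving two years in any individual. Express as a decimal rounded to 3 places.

PN ≈ 0.544

p₁ = P(outcome | exposed) = 466/1188 = 0.39226
p₀ = P(outcome | unexposed) = 268/1498 = 0.17891
Under exogeneity and monotonicity, PN = (p₁ − p₀)/p₁.
PN = (0.39226 − 0.17891) / 0.39226 ≈ 0.5439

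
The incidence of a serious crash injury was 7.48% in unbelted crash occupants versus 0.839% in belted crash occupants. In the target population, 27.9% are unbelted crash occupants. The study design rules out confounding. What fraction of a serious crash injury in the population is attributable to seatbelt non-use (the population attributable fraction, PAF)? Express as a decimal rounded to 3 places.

PAF ≈ 0.688

p₁ = 0.0748, p₀ = 0.00839.
Overall risk P(Y=1) = π·p₁ + (1−π)·p₀ = 0.279×0.0748 + 0.721×0.00839 = 0.026918.
Under exogeneity, PAF = [P(Y=1) − p₀] / P(Y=1).
PAF = (0.026918 − 0.00839) / 0.026918 ≈ 0.6883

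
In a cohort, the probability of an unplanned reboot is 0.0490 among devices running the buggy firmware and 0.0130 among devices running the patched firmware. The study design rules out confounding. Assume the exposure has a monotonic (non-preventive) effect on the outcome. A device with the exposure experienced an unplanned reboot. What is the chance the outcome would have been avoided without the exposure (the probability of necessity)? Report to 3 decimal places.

Let p₁ = 0.049, p₀ = 0.013.
Under exogeneity and monotonicity, PN = (p₁ − p₀) / p₁.
PN = (0.049 − 0.013) / 0.049 = 0.036 / 0.049 ≈ 0.7347

PN ≈ 0.735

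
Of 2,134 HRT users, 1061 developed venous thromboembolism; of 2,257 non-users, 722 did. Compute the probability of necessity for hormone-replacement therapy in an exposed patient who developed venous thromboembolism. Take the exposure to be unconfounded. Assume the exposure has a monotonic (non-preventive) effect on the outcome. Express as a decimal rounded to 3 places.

p₁ = P(outcome | exposed) = 1061/2134 = 0.49719
p₀ = P(outcome | unexposed) = 722/2257 = 0.31989
Under exogeneity and monotonicity, PN = (p₁ − p₀) / p₁.
PN = (0.49719 − 0.31989) / 0.49719 = 0.17729 / 0.49719 ≈ 0.3566

PN ≈ 0.357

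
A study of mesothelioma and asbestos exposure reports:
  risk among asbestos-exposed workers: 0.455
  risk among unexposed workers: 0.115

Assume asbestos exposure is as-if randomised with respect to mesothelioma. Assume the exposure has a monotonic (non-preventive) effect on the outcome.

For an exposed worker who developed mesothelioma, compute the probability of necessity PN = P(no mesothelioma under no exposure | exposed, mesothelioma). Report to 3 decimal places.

PN ≈ 0.747

Let p₁ = 0.455, p₀ = 0.115.
Under exogeneity and monotonicity, PN = (p₁ − p₀) / p₁.
PN = (0.455 − 0.115) / 0.455 = 0.34 / 0.455 ≈ 0.7473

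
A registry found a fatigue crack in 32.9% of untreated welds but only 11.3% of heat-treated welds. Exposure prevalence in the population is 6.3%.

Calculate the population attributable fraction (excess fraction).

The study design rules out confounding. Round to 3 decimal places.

p₁ = 0.329, p₀ = 0.113.
Overall risk P(Y=1) = π·p₁ + (1−π)·p₀ = 0.063×0.329 + 0.937×0.113 = 0.12661.
Under exogeneity, PAF = [P(Y=1) − p₀] / P(Y=1).
PAF = (0.12661 − 0.113) / 0.12661 ≈ 0.1075

PAF ≈ 0.107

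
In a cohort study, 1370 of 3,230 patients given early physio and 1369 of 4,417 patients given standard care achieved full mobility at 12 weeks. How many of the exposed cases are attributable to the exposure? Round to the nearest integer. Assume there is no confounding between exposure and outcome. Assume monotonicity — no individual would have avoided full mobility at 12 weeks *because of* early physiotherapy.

about 369 cases

p₁ = P(outcome | exposed) = 1370/3230 = 0.42415
p₀ = P(outcome | unexposed) = 1369/4417 = 0.30994
PN = (p₁ − p₀)/p₁ = (0.42415 − 0.30994) / 0.42415 ≈ 0.26927.
Attributable cases ≈ PN × (exposed cases) = 0.26927 × 1370 ≈ 368.90.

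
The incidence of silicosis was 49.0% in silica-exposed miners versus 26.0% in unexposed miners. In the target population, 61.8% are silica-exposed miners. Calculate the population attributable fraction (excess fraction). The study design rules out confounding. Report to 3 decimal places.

p₁ = 0.49, p₀ = 0.26.
Overall risk P(Y=1) = π·p₁ + (1−π)·p₀ = 0.618×0.49 + 0.382×0.26 = 0.40214.
Under exogeneity, PAF = [P(Y=1) − p₀] / P(Y=1).
PAF = (0.40214 − 0.26) / 0.40214 ≈ 0.3535

PAF ≈ 0.353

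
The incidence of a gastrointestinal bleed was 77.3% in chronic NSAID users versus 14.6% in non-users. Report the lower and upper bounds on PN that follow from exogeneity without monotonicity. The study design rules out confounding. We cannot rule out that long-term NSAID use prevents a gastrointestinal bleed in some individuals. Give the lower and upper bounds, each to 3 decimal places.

0.811 ≤ PN ≤ 1.000

p₁ = 0.773, p₀ = 0.146.
Under exogeneity alone the bounds on PN are max{0,(p₁−p₀)/p₁} ≤ PN ≤ min{1,(1−p₀)/p₁}.
  lower = (p₁ − p₀)/p₁ = 0.627 / 0.773 ≈ 0.8111
  upper = min{1, (1 − p₀)/p₁} = 0.854 / 0.773 ≈ 1.1048 → capped at 1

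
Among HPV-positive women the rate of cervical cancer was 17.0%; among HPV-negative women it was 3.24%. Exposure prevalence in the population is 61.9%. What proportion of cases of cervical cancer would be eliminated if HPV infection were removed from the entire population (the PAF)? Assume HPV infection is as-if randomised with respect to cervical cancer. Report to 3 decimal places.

p₁ = 0.17, p₀ = 0.0324.
Overall risk P(Y=1) = π·p₁ + (1−π)·p₀ = 0.619×0.17 + 0.381×0.0324 = 0.11757.
Under exogeneity, PAF = [P(Y=1) − p₀] / P(Y=1).
PAF = (0.11757 − 0.0324) / 0.11757 ≈ 0.7244

PAF ≈ 0.724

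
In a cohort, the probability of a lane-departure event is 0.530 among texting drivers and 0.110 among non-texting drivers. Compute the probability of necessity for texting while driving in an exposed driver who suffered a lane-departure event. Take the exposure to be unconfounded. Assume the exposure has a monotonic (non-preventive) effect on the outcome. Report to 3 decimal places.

PN ≈ 0.792

Let p₁ = 0.53, p₀ = 0.11.
Under exogeneity and monotonicity, PN = (p₁ − p₀) / p₁.
PN = (0.53 − 0.11) / 0.53 = 0.42 / 0.53 ≈ 0.7925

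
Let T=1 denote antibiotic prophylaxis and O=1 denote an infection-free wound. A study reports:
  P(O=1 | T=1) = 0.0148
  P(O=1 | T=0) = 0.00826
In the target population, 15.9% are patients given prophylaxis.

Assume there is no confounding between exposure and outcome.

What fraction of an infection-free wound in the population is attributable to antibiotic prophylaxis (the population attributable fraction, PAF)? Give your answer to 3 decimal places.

Let p₁ = 0.0148, p₀ = 0.00826.
Overall risk P(Y=1) = π·p₁ + (1−π)·p₀ = 0.159×0.0148 + 0.841×0.00826 = 0.0092999.
Under exogeneity, PAF = [P(Y=1) − p₀] / P(Y=1).
PAF = (0.0092999 − 0.00826) / 0.0092999 ≈ 0.1118

PAF ≈ 0.112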